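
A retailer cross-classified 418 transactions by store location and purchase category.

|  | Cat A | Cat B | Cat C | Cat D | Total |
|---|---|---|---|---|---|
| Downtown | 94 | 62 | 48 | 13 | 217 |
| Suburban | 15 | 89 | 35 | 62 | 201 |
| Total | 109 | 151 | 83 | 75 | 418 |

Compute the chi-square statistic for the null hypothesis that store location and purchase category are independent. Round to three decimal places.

Grand total N = 418.
Expected counts (row total × column total / N):
  Downtown, Cat A: 217×109/418 = 56.58612
  Downtown, Cat B: 217×151/418 = 78.38995
  Downtown, Cat C: 217×83/418 = 43.08852
  Downtown, Cat D: 217×75/418 = 38.93541
  Suburban, Cat A: 201×109/418 = 52.41388
  Suburban, Cat B: 201×151/418 = 72.61005
  Suburban, Cat C: 201×83/418 = 39.91148
  Suburban, Cat D: 201×75/418 = 36.06459
Contributions (O − E)²/E:
  (94 − 56.58612)²/56.58612 = 24.7375
  (62 − 78.38995)²/78.38995 = 3.4268
  (48 − 43.08852)²/43.08852 = 0.5598
  (13 − 38.93541)²/38.93541 = 17.2759
  (15 − 52.41388)²/52.41388 = 26.7066
  (89 − 72.61005)²/72.61005 = 3.6996
  (35 − 39.91148)²/39.91148 = 0.6044
  (62 − 36.06459)²/36.06459 = 18.6511
χ² = 24.7375 + 3.4268 + 0.5598 + 17.2759 + 26.7066 + 3.6996 + 0.6044 + 18.6511 = 95.662

95.662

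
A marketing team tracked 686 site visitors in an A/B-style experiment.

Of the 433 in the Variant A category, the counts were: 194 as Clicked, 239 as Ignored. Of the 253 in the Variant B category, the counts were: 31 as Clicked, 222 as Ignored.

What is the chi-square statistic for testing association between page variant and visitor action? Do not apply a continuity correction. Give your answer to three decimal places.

76.766

Row totals: 433, 253. Column totals: 225, 461. Grand total N = 686.
Expected counts (row total × column total / N):
  Variant A, Clicked: 433×225/686 = 142.01895
  Variant A, Ignored: 433×461/686 = 290.98105
  Variant B, Clicked: 253×225/686 = 82.98105
  Variant B, Ignored: 253×461/686 = 170.01895
Contributions (O − E)²/E:
  (194 − 142.01895)²/142.01895 = 19.0258
  (239 − 290.98105)²/290.98105 = 9.2859
  (31 − 82.98105)²/82.98105 = 32.5620
  (222 − 170.01895)²/170.01895 = 15.8925
χ² = 19.0258 + 9.2859 + 32.5620 + 15.8925 = 76.766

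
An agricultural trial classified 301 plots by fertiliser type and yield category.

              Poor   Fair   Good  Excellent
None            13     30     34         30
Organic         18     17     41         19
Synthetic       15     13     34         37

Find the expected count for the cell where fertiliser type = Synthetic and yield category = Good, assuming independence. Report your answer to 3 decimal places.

35.850

Row total (Synthetic) = 99; column total (Good) = 109; grand total N = 301.
Expected count = (row total × column total) / N = 99 × 109 / 301 = 35.850.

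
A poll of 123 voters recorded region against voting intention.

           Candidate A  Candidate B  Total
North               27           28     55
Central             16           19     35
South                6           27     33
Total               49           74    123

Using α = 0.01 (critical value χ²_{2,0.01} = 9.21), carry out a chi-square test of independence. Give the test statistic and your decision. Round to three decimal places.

Grand total N = 123.
Expected counts (row total × column total / N):
  North, Candidate A: 55×49/123 = 21.9106
  North, Candidate B: 55×74/123 = 33.0894
  Central, Candidate A: 35×49/123 = 13.9431
  Central, Candidate B: 35×74/123 = 21.0569
  South, Candidate A: 33×49/123 = 13.1463
  South, Candidate B: 33×74/123 = 19.8537
Contributions (O − E)²/E:
  (27 − 21.9106)²/21.9106 = 1.1822
  (28 − 33.0894)²/33.0894 = 0.7828
  (16 − 13.9431)²/13.9431 = 0.3034
  (19 − 21.0569)²/21.0569 = 0.2009
  (6 − 13.1463)²/13.1463 = 3.8847
  (27 − 19.8537)²/19.8537 = 2.5723
χ² = 1.1822 + 0.7828 + 0.3034 + 0.2009 + 3.8847 + 2.5723 = 8.926
df = (3−1)(2−1) = 2. Since 8.926 < 9.21, fail to reject the null hypothesis of independence at α = 0.01.

8.926; fail to reject H₀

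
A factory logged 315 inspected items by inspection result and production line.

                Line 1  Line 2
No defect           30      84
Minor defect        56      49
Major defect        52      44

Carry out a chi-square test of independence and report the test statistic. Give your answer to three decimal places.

22.224

Row totals: 114, 105, 96. Column totals: 138, 177. Grand total N = 315.
Expected counts (row total × column total / N):
  No defect, Line 1: 114×138/315 = 49.9429
  No defect, Line 2: 114×177/315 = 64.0571
  Minor defect, Line 1: 105×138/315 = 46.0000
  Minor defect, Line 2: 105×177/315 = 59.0000
  Major defect, Line 1: 96×138/315 = 42.0571
  Major defect, Line 2: 96×177/315 = 53.9429
Contributions (O − E)²/E:
  (30 − 49.9429)²/49.9429 = 7.9635
  (84 − 64.0571)²/64.0571 = 6.2088
  (56 − 46.0000)²/46.0000 = 2.1739
  (49 − 59.0000)²/59.0000 = 1.6949
  (52 − 42.0571)²/42.0571 = 2.3506
  (44 − 53.9429)²/53.9429 = 1.8327
χ² = 7.9635 + 6.2088 + 2.1739 + 1.6949 + 2.3506 + 1.8327 = 22.224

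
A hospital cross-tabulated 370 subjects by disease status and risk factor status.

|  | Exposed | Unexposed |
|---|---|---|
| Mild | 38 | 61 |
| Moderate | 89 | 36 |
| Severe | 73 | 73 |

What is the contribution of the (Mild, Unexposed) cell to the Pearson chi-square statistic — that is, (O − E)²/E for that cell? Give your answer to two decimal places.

5.29

Row total (Mild) = 99; column total (Unexposed) = 170; N = 370.
Expected count E = 99 × 170 / 370 = 45.486.
Contribution = (O − E)²/E = (61 − 45.486)² / 45.486 = 5.29.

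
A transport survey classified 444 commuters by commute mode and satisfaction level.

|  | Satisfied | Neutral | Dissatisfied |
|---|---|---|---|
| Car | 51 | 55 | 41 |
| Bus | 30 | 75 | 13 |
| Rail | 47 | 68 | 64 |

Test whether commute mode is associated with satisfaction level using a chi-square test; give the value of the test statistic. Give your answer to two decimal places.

32.12

Row totals: 147, 118, 179. Column totals: 128, 198, 118. Grand total N = 444.
Expected counts (row total × column total / N):
  Car, Satisfied: 147×128/444 = 42.378
  Car, Neutral: 147×198/444 = 65.554
  Car, Dissatisfied: 147×118/444 = 39.068
  Bus, Satisfied: 118×128/444 = 34.018
  Bus, Neutral: 118×198/444 = 52.622
  Bus, Dissatisfied: 118×118/444 = 31.360
  Rail, Satisfied: 179×128/444 = 51.604
  Rail, Neutral: 179×198/444 = 79.824
  Rail, Dissatisfied: 179×118/444 = 47.572
Contributions (O − E)²/E:
  (51 − 42.378)²/42.378 = 1.7542
  (55 − 65.554)²/65.554 = 1.6992
  (41 − 39.068)²/39.068 = 0.0955
  (30 − 34.018)²/34.018 = 0.4746
  (75 − 52.622)²/52.622 = 9.5165
  (13 − 31.360)²/31.360 = 10.7490
  (47 − 51.604)²/51.604 = 0.4108
  (68 − 79.824)²/79.824 = 1.7514
  (64 − 47.572)²/47.572 = 5.6731
χ² = 1.7542 + 1.6992 + 0.0955 + 0.4746 + 9.5165 + 10.7490 + 0.4108 + 1.7514 + 5.6731 = 32.12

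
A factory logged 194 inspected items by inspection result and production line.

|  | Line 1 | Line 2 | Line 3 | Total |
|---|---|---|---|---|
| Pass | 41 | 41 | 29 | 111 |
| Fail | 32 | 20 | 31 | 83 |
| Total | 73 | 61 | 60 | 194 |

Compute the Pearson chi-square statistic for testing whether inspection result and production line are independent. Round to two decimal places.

4.46

Grand total N = 194.
Expected counts (row total × column total / N):
  Pass, Line 1: 111×73/194 = 41.768
  Pass, Line 2: 111×61/194 = 34.902
  Pass, Line 3: 111×60/194 = 34.330
  Fail, Line 1: 83×73/194 = 31.232
  Fail, Line 2: 83×61/194 = 26.098
  Fail, Line 3: 83×60/194 = 25.670
Contributions (O − E)²/E:
  (41 − 41.768)²/41.768 = 0.0141
  (41 − 34.902)²/34.902 = 1.0654
  (29 − 34.330)²/34.330 = 0.8275
  (32 − 31.232)²/31.232 = 0.0189
  (20 − 26.098)²/26.098 = 1.4248
  (31 − 25.670)²/25.670 = 1.1067
χ² = 0.0141 + 1.0654 + 0.8275 + 0.0189 + 1.4248 + 1.1067 = 4.46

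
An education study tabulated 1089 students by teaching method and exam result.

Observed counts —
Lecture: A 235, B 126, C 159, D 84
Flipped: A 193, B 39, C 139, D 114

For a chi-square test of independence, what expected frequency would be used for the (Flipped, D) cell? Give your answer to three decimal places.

88.182

Row total (Flipped) = 485; column total (D) = 198; grand total N = 1089.
Expected count = (row total × column total) / N = 485 × 198 / 1089 = 88.182.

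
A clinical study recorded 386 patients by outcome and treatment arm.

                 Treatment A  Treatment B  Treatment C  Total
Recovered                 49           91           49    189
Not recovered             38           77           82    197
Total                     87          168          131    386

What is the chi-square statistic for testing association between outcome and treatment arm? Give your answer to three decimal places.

Grand total N = 386.
Expected counts (row total × column total / N):
  Recovered, Treatment A: 189×87/386 = 42.5984
  Recovered, Treatment B: 189×168/386 = 82.2591
  Recovered, Treatment C: 189×131/386 = 64.1425
  Not recovered, Treatment A: 197×87/386 = 44.4016
  Not recovered, Treatment B: 197×168/386 = 85.7409
  Not recovered, Treatment C: 197×131/386 = 66.8575
Contributions (O − E)²/E:
  (49 − 42.5984)²/42.5984 = 0.9620
  (91 − 82.2591)²/82.2591 = 0.9288
  (49 − 64.1425)²/64.1425 = 3.5748
  (38 − 44.4016)²/44.4016 = 0.9230
  (77 − 85.7409)²/85.7409 = 0.8911
  (82 − 66.8575)²/66.8575 = 3.4296
χ² = 0.9620 + 0.9288 + 3.5748 + 0.9230 + 0.8911 + 3.4296 = 10.709

10.709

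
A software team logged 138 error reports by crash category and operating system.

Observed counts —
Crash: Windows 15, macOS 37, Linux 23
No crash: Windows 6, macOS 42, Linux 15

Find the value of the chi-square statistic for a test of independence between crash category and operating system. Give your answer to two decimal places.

Row totals: 75, 63. Column totals: 21, 79, 38. Grand total N = 138.
Expected counts (row total × column total / N):
  Crash, Windows: 75×21/138 = 11.413
  Crash, macOS: 75×79/138 = 42.935
  Crash, Linux: 75×38/138 = 20.652
  No crash, Windows: 63×21/138 = 9.587
  No crash, macOS: 63×79/138 = 36.065
  No crash, Linux: 63×38/138 = 17.348
Contributions (O − E)²/E:
  (15 − 11.413)²/11.413 = 1.1274
  (37 − 42.935)²/42.935 = 0.8204
  (23 − 20.652)²/20.652 = 0.2670
  (6 − 9.587)²/9.587 = 1.3421
  (42 − 36.065)²/36.065 = 0.9767
  (15 − 17.348)²/17.348 = 0.3178
χ² = 1.1274 + 0.8204 + 0.2670 + 1.3421 + 0.9767 + 0.3178 = 4.85

4.85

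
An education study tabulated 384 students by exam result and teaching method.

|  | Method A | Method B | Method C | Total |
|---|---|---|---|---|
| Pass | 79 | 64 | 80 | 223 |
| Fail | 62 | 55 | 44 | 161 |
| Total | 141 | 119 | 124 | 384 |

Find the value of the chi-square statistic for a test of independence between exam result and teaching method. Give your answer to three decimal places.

Grand total N = 384.
Expected counts (row total × column total / N):
  Pass, Method A: 223×141/384 = 81.88281
  Pass, Method B: 223×119/384 = 69.10677
  Pass, Method C: 223×124/384 = 72.01042
  Fail, Method A: 161×141/384 = 59.11719
  Fail, Method B: 161×119/384 = 49.89323
  Fail, Method C: 161×124/384 = 51.98958
Contributions (O − E)²/E:
  (79 − 81.88281)²/81.88281 = 0.1015
  (64 − 69.10677)²/69.10677 = 0.3774
  (80 − 72.01042)²/72.01042 = 0.8864
  (62 − 59.11719)²/59.11719 = 0.1406
  (55 − 49.89323)²/49.89323 = 0.5227
  (44 − 51.98958)²/51.98958 = 1.2278
χ² = 0.1015 + 0.3774 + 0.8864 + 0.1406 + 0.5227 + 1.2278 = 3.256

3.256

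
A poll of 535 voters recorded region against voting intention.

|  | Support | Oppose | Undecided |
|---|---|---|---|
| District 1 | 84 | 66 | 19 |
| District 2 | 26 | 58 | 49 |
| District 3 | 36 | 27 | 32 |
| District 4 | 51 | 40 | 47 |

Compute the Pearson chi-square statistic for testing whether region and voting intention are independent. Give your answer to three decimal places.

48.402

Row totals: 169, 133, 95, 138. Column totals: 197, 191, 147. Grand total N = 535.
Expected counts (row total × column total / N):
  District 1, Support: 169×197/535 = 62.2299
  District 1, Oppose: 169×191/535 = 60.3346
  District 1, Undecided: 169×147/535 = 46.4355
  District 2, Support: 133×197/535 = 48.9738
  District 2, Oppose: 133×191/535 = 47.4822
  District 2, Undecided: 133×147/535 = 36.5439
  District 3, Support: 95×197/535 = 34.9813
  District 3, Oppose: 95×191/535 = 33.9159
  District 3, Undecided: 95×147/535 = 26.1028
  District 4, Support: 138×197/535 = 50.8150
  District 4, Oppose: 138×191/535 = 49.2673
  District 4, Undecided: 138×147/535 = 37.9178
Contributions (O − E)²/E:
  (84 − 62.2299)²/62.2299 = 7.6159
  (66 − 60.3346)²/60.3346 = 0.5320
  (19 − 46.4355)²/46.4355 = 16.2097
  (26 − 48.9738)²/48.9738 = 10.7771
  (58 − 47.4822)²/47.4822 = 2.3298
  (49 − 36.5439)²/36.5439 = 4.2457
  (36 − 34.9813)²/34.9813 = 0.0297
  (27 − 33.9159)²/33.9159 = 1.4102
  (32 − 26.1028)²/26.1028 = 1.3323
  (51 − 50.8150)²/50.8150 = 0.0007
  (40 − 49.2673)²/49.2673 = 1.7432
  (47 − 37.9178)²/37.9178 = 2.1754
χ² = 7.6159 + 0.5320 + 16.2097 + 10.7771 + 2.3298 + 4.2457 + 0.0297 + 1.4102 + 1.3323 + 0.0007 + 1.7432 + 2.1754 = 48.402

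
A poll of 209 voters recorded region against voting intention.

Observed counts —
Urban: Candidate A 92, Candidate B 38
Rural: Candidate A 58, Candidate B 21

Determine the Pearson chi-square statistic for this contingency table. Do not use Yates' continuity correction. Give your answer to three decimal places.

0.170

Row totals: 130, 79. Column totals: 150, 59. Grand total N = 209.
Expected counts (row total × column total / N):
  Urban, Candidate A: 130×150/209 = 93.3014
  Urban, Candidate B: 130×59/209 = 36.6986
  Rural, Candidate A: 79×150/209 = 56.6986
  Rural, Candidate B: 79×59/209 = 22.3014
Contributions (O − E)²/E:
  (92 − 93.3014)²/93.3014 = 0.0182
  (38 − 36.6986)²/36.6986 = 0.0462
  (58 − 56.6986)²/56.6986 = 0.0299
  (21 − 22.3014)²/22.3014 = 0.0759
χ² = 0.0182 + 0.0462 + 0.0299 + 0.0759 = 0.170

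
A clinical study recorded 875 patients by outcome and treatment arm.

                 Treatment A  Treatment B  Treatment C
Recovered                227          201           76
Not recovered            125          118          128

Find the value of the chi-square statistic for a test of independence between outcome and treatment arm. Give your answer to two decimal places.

Row totals: 504, 371. Column totals: 352, 319, 204. Grand total N = 875.
Expected counts (row total × column total / N):
  Recovered, Treatment A: 504×352/875 = 202.752
  Recovered, Treatment B: 504×319/875 = 183.744
  Recovered, Treatment C: 504×204/875 = 117.504
  Not recovered, Treatment A: 371×352/875 = 149.248
  Not recovered, Treatment B: 371×319/875 = 135.256
  Not recovered, Treatment C: 371×204/875 = 86.496
Contributions (O − E)²/E:
  (227 − 202.752)²/202.752 = 2.8999
  (201 − 183.744)²/183.744 = 1.6206
  (76 − 117.504)²/117.504 = 14.6598
  (125 − 149.248)²/149.248 = 3.9395
  (118 − 135.256)²/135.256 = 2.2015
  (128 − 86.496)²/86.496 = 19.9152
χ² = 2.8999 + 1.6206 + 14.6598 + 3.9395 + 2.2015 + 19.9152 = 45.24

45.24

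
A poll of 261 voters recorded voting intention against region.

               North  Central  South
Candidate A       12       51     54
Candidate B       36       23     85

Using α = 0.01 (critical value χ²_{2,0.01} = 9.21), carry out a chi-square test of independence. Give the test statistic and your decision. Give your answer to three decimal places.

Row totals: 117, 144. Column totals: 48, 74, 139. Grand total N = 261.
Expected counts (row total × column total / N):
  Candidate A, North: 117×48/261 = 21.5172
  Candidate A, Central: 117×74/261 = 33.1724
  Candidate A, South: 117×139/261 = 62.3103
  Candidate B, North: 144×48/261 = 26.4828
  Candidate B, Central: 144×74/261 = 40.8276
  Candidate B, South: 144×139/261 = 76.6897
Contributions (O − E)²/E:
  (12 − 21.5172)²/21.5172 = 4.2095
  (51 − 33.1724)²/33.1724 = 9.5810
  (54 − 62.3103)²/62.3103 = 1.1083
  (36 − 26.4828)²/26.4828 = 3.4202
  (23 − 40.8276)²/40.8276 = 7.7845
  (85 − 76.6897)²/76.6897 = 0.9005
χ² = 4.2095 + 9.5810 + 1.1083 + 3.4202 + 7.7845 + 0.9005 = 27.004
df = (2−1)(3−1) = 2. Since 27.004 > 9.21, reject the null hypothesis of independence at α = 0.01.

27.004; reject H₀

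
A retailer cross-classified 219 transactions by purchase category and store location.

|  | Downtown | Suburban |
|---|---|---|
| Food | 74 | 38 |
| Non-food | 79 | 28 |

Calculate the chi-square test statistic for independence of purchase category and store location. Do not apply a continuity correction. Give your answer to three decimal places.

1.565

Row totals: 112, 107. Column totals: 153, 66. Grand total N = 219.
Expected counts (row total × column total / N):
  Food, Downtown: 112×153/219 = 78.2466
  Food, Suburban: 112×66/219 = 33.7534
  Non-food, Downtown: 107×153/219 = 74.7534
  Non-food, Suburban: 107×66/219 = 32.2466
Contributions (O − E)²/E:
  (74 − 78.2466)²/78.2466 = 0.2305
  (38 − 33.7534)²/33.7534 = 0.5343
  (79 − 74.7534)²/74.7534 = 0.2412
  (28 − 32.2466)²/32.2466 = 0.5592
χ² = 0.2305 + 0.5343 + 0.2412 + 0.5592 = 1.565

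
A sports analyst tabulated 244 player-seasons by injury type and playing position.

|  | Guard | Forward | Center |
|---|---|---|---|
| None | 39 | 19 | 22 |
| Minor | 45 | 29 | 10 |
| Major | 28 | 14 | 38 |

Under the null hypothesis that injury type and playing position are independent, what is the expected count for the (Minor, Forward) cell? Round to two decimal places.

Row total (Minor) = 84; column total (Forward) = 62; grand total N = 244.
Expected count = (row total × column total) / N = 84 × 62 / 244 = 21.34.

21.34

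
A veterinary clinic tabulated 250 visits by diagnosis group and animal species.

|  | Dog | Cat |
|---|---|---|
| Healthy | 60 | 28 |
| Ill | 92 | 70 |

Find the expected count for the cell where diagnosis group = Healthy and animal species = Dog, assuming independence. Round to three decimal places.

Row total (Healthy) = 88; column total (Dog) = 152; grand total N = 250.
Expected count = (row total × column total) / N = 88 × 152 / 250 = 53.504.

53.504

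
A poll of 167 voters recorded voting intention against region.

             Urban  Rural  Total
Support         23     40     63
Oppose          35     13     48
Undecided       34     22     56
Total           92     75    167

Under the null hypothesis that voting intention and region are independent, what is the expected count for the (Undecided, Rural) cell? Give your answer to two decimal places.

25.15

Row total (Undecided) = 56; column total (Rural) = 75; grand total N = 167.
Expected count = (row total × column total) / N = 56 × 75 / 167 = 25.15.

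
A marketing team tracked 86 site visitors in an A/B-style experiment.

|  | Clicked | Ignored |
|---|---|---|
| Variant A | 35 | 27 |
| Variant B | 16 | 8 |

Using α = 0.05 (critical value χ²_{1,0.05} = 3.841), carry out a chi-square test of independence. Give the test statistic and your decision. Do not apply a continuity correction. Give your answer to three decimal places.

Row totals: 62, 24. Column totals: 51, 35. Grand total N = 86.
Expected counts (row total × column total / N):
  Variant A, Clicked: 62×51/86 = 36.7674
  Variant A, Ignored: 62×35/86 = 25.2326
  Variant B, Clicked: 24×51/86 = 14.2326
  Variant B, Ignored: 24×35/86 = 9.7674
Contributions (O − E)²/E:
  (35 − 36.7674)²/36.7674 = 0.0850
  (27 − 25.2326)²/25.2326 = 0.1238
  (16 − 14.2326)²/14.2326 = 0.2195
  (8 − 9.7674)²/9.7674 = 0.3198
χ² = 0.0850 + 0.1238 + 0.2195 + 0.3198 = 0.748
df = (2−1)(2−1) = 1. Since 0.748 < 3.841, fail to reject the null hypothesis of independence at α = 0.05.

0.748; fail to reject H₀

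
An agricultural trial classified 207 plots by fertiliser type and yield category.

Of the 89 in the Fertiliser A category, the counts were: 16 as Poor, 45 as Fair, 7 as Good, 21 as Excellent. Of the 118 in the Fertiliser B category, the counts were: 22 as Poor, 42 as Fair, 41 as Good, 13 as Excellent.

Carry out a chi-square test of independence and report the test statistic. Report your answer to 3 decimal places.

Row totals: 89, 118. Column totals: 38, 87, 48, 34. Grand total N = 207.
Expected counts (row total × column total / N):
  Fertiliser A, Poor: 89×38/207 = 16.3382
  Fertiliser A, Fair: 89×87/207 = 37.4058
  Fertiliser A, Good: 89×48/207 = 20.6377
  Fertiliser A, Excellent: 89×34/207 = 14.6184
  Fertiliser B, Poor: 118×38/207 = 21.6618
  Fertiliser B, Fair: 118×87/207 = 49.5942
  Fertiliser B, Good: 118×48/207 = 27.3623
  Fertiliser B, Excellent: 118×34/207 = 19.3816
Contributions (O − E)²/E:
  (16 − 16.3382)²/16.3382 = 0.0070
  (45 − 37.4058)²/37.4058 = 1.5418
  (7 − 20.6377)²/20.6377 = 9.0120
  (21 − 14.6184)²/14.6184 = 2.7859
  (22 − 21.6618)²/21.6618 = 0.0053
  (42 − 49.5942)²/49.5942 = 1.1629
  (41 − 27.3623)²/27.3623 = 6.7972
  (13 − 19.3816)²/19.3816 = 2.1012
χ² = 0.0070 + 1.5418 + 9.0120 + 2.7859 + 0.0053 + 1.1629 + 6.7972 + 2.1012 = 23.413

23.413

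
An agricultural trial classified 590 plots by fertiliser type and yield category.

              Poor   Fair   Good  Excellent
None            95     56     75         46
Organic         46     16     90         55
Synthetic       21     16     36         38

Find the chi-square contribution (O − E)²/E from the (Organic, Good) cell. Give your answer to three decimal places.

5.381

Row total (Organic) = 207; column total (Good) = 201; N = 590.
Expected count E = 207 × 201 / 590 = 70.5203.
Contribution = (O − E)²/E = (90 − 70.5203)² / 70.5203 = 5.381.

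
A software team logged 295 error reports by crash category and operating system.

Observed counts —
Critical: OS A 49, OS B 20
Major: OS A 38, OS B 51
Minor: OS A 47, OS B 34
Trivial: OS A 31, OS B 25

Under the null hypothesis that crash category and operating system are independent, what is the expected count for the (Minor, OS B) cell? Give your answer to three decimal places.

Row total (Minor) = 81; column total (OS B) = 130; grand total N = 295.
Expected count = (row total × column total) / N = 81 × 130 / 295 = 35.695.

35.695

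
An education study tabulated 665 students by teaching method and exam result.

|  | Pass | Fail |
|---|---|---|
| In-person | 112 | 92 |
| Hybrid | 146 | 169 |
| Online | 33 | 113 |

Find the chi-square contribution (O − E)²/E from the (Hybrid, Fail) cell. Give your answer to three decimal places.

Row total (Hybrid) = 315; column total (Fail) = 374; N = 665.
Expected count E = 315 × 374 / 665 = 177.15789.
Contribution = (O − E)²/E = (169 − 177.15789)² / 177.15789 = 0.376.

0.376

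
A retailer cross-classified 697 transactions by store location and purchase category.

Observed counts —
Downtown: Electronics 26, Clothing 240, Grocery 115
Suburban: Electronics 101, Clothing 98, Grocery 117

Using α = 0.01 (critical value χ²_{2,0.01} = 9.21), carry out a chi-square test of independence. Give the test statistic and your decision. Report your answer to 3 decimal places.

Row totals: 381, 316. Column totals: 127, 338, 232. Grand total N = 697.
Expected counts (row total × column total / N):
  Downtown, Electronics: 381×127/697 = 69.4218
  Downtown, Clothing: 381×338/697 = 184.7604
  Downtown, Grocery: 381×232/697 = 126.8178
  Suburban, Electronics: 316×127/697 = 57.5782
  Suburban, Clothing: 316×338/697 = 153.2396
  Suburban, Grocery: 316×232/697 = 105.1822
Contributions (O − E)²/E:
  (26 − 69.4218)²/69.4218 = 27.1594
  (240 − 184.7604)²/184.7604 = 16.5155
  (115 − 126.8178)²/126.8178 = 1.1013
  (101 − 57.5782)²/57.5782 = 32.7459
  (98 − 153.2396)²/153.2396 = 19.9127
  (117 − 105.1822)²/105.1822 = 1.3278
χ² = 27.1594 + 16.5155 + 1.1013 + 32.7459 + 19.9127 + 1.3278 = 98.763
df = (2−1)(3−1) = 2. Since 98.763 > 9.21, reject the null hypothesis of independence at α = 0.01.

98.763; reject H₀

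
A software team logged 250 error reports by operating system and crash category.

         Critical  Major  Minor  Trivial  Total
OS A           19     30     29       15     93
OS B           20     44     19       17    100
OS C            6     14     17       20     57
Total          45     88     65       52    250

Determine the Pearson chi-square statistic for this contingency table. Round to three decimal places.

Grand total N = 250.
Expected counts (row total × column total / N):
  OS A, Critical: 93×45/250 = 16.7400
  OS A, Major: 93×88/250 = 32.7360
  OS A, Minor: 93×65/250 = 24.1800
  OS A, Trivial: 93×52/250 = 19.3440
  OS B, Critical: 100×45/250 = 18.0000
  OS B, Major: 100×88/250 = 35.2000
  OS B, Minor: 100×65/250 = 26.0000
  OS B, Trivial: 100×52/250 = 20.8000
  OS C, Critical: 57×45/250 = 10.2600
  OS C, Major: 57×88/250 = 20.0640
  OS C, Minor: 57×65/250 = 14.8200
  OS C, Trivial: 57×52/250 = 11.8560
Contributions (O − E)²/E:
  (19 − 16.7400)²/16.7400 = 0.3051
  (30 − 32.7360)²/32.7360 = 0.2287
  (29 − 24.1800)²/24.1800 = 0.9608
  (15 − 19.3440)²/19.3440 = 0.9755
  (20 − 18.0000)²/18.0000 = 0.2222
  (44 − 35.2000)²/35.2000 = 2.2000
  (19 − 26.0000)²/26.0000 = 1.8846
  (17 − 20.8000)²/20.8000 = 0.6942
  (6 − 10.2600)²/10.2600 = 1.7688
  (14 − 20.0640)²/20.0640 = 1.8327
  (17 − 14.8200)²/14.8200 = 0.3207
  (20 − 11.8560)²/11.8560 = 5.5942
χ² = 0.3051 + 0.2287 + 0.9608 + 0.9755 + 0.2222 + 2.2000 + 1.8846 + 0.6942 + 1.7688 + 1.8327 + 0.3207 + 5.5942 = 16.988

16.988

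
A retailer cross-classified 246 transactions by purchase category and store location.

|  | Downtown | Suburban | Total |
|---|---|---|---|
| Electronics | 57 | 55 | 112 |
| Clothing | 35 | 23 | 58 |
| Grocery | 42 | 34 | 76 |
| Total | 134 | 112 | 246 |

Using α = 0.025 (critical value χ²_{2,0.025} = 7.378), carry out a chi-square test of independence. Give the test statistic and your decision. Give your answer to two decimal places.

Grand total N = 246.
Expected counts (row total × column total / N):
  Electronics, Downtown: 112×134/246 = 61.008
  Electronics, Suburban: 112×112/246 = 50.992
  Clothing, Downtown: 58×134/246 = 31.593
  Clothing, Suburban: 58×112/246 = 26.407
  Grocery, Downtown: 76×134/246 = 41.398
  Grocery, Suburban: 76×112/246 = 34.602
Contributions (O − E)²/E:
  (57 − 61.008)²/61.008 = 0.2633
  (55 − 50.992)²/50.992 = 0.3150
  (35 − 31.593)²/31.593 = 0.3674
  (23 − 26.407)²/26.407 = 0.4396
  (42 − 41.398)²/41.398 = 0.0088
  (34 − 34.602)²/34.602 = 0.0105
χ² = 0.2633 + 0.3150 + 0.3674 + 0.4396 + 0.0088 + 0.0105 = 1.40
df = (3−1)(2−1) = 2. Since 1.40 < 7.378, fail to reject the null hypothesis of independence at α = 0.025.

1.40; fail to reject H₀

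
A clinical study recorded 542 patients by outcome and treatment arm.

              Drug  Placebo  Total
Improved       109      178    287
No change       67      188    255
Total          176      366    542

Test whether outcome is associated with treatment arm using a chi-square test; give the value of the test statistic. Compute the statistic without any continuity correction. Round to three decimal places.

Grand total N = 542.
Expected counts (row total × column total / N):
  Improved, Drug: 287×176/542 = 93.19557
  Improved, Placebo: 287×366/542 = 193.80443
  No change, Drug: 255×176/542 = 82.80443
  No change, Placebo: 255×366/542 = 172.19557
Contributions (O − E)²/E:
  (109 − 93.19557)²/93.19557 = 2.6802
  (178 − 193.80443)²/193.80443 = 1.2888
  (67 − 82.80443)²/82.80443 = 3.0165
  (188 − 172.19557)²/172.19557 = 1.4506
χ² = 2.6802 + 1.2888 + 3.0165 + 1.4506 = 8.436

8.436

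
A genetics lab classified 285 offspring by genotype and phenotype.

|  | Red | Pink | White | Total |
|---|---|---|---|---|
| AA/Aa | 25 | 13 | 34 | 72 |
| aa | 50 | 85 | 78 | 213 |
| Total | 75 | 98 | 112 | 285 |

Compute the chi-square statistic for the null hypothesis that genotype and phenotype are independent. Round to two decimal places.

11.60

Grand total N = 285.
Expected counts (row total × column total / N):
  AA/Aa, Red: 72×75/285 = 18.947
  AA/Aa, Pink: 72×98/285 = 24.758
  AA/Aa, White: 72×112/285 = 28.295
  aa, Red: 213×75/285 = 56.053
  aa, Pink: 213×98/285 = 73.242
  aa, White: 213×112/285 = 83.705
Contributions (O − E)²/E:
  (25 − 18.947)²/18.947 = 1.9338
  (13 − 24.758)²/24.758 = 5.5841
  (34 − 28.295)²/28.295 = 1.1503
  (50 − 56.053)²/56.053 = 0.6536
  (85 − 73.242)²/73.242 = 1.8876
  (78 − 83.705)²/83.705 = 0.3888
χ² = 1.9338 + 5.5841 + 1.1503 + 0.6536 + 1.8876 + 0.3888 = 11.60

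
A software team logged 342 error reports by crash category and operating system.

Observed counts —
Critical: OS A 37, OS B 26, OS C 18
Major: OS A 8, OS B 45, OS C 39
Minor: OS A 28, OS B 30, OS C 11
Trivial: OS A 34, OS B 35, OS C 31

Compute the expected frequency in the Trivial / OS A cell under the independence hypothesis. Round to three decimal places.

31.287

Row total (Trivial) = 100; column total (OS A) = 107; grand total N = 342.
Expected count = (row total × column total) / N = 100 × 107 / 342 = 31.287.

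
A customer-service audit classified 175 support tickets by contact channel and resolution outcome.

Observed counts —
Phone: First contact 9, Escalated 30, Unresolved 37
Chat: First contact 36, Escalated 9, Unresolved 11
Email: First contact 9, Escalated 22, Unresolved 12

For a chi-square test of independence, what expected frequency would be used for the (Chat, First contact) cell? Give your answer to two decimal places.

17.28

Row total (Chat) = 56; column total (First contact) = 54; grand total N = 175.
Expected count = (row total × column total) / N = 56 × 54 / 175 = 17.28.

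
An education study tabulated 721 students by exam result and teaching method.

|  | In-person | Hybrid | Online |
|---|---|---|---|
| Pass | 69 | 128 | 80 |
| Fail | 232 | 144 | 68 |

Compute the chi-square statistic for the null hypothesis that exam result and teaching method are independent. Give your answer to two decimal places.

Row totals: 277, 444. Column totals: 301, 272, 148. Grand total N = 721.
Expected counts (row total × column total / N):
  Pass, In-person: 277×301/721 = 115.641
  Pass, Hybrid: 277×272/721 = 104.499
  Pass, Online: 277×148/721 = 56.860
  Fail, In-person: 444×301/721 = 185.359
  Fail, Hybrid: 444×272/721 = 167.501
  Fail, Online: 444×148/721 = 91.140
Contributions (O − E)²/E:
  (69 − 115.641)²/115.641 = 18.8115
  (128 − 104.499)²/104.499 = 5.2852
  (80 − 56.860)²/56.860 = 9.4172
  (232 − 185.359)²/185.359 = 11.7361
  (144 − 167.501)²/167.501 = 3.2973
  (68 − 91.140)²/91.140 = 5.8751
χ² = 18.8115 + 5.2852 + 9.4172 + 11.7361 + 3.2973 + 5.8751 = 54.42

54.42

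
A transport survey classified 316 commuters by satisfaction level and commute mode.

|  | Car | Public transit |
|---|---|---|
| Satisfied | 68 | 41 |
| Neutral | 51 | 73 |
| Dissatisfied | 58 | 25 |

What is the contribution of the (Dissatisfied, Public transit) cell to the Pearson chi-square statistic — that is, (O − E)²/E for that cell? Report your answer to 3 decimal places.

Row total (Dissatisfied) = 83; column total (Public transit) = 139; N = 316.
Expected count E = 83 × 139 / 316 = 36.5095.
Contribution = (O − E)²/E = (25 − 36.5095)² / 36.5095 = 3.628.

3.628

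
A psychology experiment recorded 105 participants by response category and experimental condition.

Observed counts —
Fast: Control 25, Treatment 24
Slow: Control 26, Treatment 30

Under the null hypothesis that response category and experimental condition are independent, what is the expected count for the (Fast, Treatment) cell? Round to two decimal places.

25.20

Row total (Fast) = 49; column total (Treatment) = 54; grand total N = 105.
Expected count = (row total × column total) / N = 49 × 54 / 105 = 25.20.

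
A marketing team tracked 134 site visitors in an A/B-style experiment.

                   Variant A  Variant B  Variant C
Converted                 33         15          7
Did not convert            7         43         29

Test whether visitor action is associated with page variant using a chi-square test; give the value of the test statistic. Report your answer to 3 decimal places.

40.874

Row totals: 55, 79. Column totals: 40, 58, 36. Grand total N = 134.
Expected counts (row total × column total / N):
  Converted, Variant A: 55×40/134 = 16.4179
  Converted, Variant B: 55×58/134 = 23.8060
  Converted, Variant C: 55×36/134 = 14.7761
  Did not convert, Variant A: 79×40/134 = 23.5821
  Did not convert, Variant B: 79×58/134 = 34.1940
  Did not convert, Variant C: 79×36/134 = 21.2239
Contributions (O − E)²/E:
  (33 − 16.4179)²/16.4179 = 16.7479
  (15 − 23.8060)²/23.8060 = 3.2574
  (7 − 14.7761)²/14.7761 = 4.0923
  (7 − 23.5821)²/23.5821 = 11.6599
  (43 − 34.1940)²/34.1940 = 2.2678
  (29 − 21.2239)²/21.2239 = 2.8490
χ² = 16.7479 + 3.2574 + 4.0923 + 11.6599 + 2.2678 + 2.8490 = 40.874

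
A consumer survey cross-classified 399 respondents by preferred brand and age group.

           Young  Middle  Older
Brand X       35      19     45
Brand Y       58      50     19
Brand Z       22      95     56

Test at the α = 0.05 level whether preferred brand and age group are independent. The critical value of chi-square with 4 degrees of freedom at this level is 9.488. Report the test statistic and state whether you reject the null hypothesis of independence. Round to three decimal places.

Row totals: 99, 127, 173. Column totals: 115, 164, 120. Grand total N = 399.
Expected counts (row total × column total / N):
  Brand X, Young: 99×115/399 = 28.5338
  Brand X, Middle: 99×164/399 = 40.6917
  Brand X, Older: 99×120/399 = 29.7744
  Brand Y, Young: 127×115/399 = 36.6040
  Brand Y, Middle: 127×164/399 = 52.2005
  Brand Y, Older: 127×120/399 = 38.1955
  Brand Z, Young: 173×115/399 = 49.8622
  Brand Z, Middle: 173×164/399 = 71.1078
  Brand Z, Older: 173×120/399 = 52.0301
Contributions (O − E)²/E:
  (35 − 28.5338)²/28.5338 = 1.4653
  (19 − 40.6917)²/40.6917 = 11.5633
  (45 − 29.7744)²/29.7744 = 7.7858
  (58 − 36.6040)²/36.6040 = 12.5065
  (50 − 52.2005)²/52.2005 = 0.0928
  (19 − 38.1955)²/38.1955 = 9.6469
  (22 − 49.8622)²/49.8622 = 15.5690
  (95 − 71.1078)²/71.1078 = 8.0278
  (56 − 52.0301)²/52.0301 = 0.3029
χ² = 1.4653 + 11.5633 + 7.7858 + 12.5065 + 0.0928 + 9.6469 + 15.5690 + 8.0278 + 0.3029 = 66.960
df = (3−1)(3−1) = 4. Since 66.960 > 9.488, reject the null hypothesis of independence at α = 0.05.

66.960; reject H₀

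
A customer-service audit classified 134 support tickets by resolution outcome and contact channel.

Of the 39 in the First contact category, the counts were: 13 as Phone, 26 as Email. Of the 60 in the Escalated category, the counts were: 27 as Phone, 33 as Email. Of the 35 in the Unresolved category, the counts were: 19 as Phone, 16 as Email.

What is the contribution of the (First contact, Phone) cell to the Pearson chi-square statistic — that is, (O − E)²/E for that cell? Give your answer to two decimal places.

1.01

Row total (First contact) = 39; column total (Phone) = 59; N = 134.
Expected count E = 39 × 59 / 134 = 17.172.
Contribution = (O − E)²/E = (13 − 17.172)² / 17.172 = 1.01.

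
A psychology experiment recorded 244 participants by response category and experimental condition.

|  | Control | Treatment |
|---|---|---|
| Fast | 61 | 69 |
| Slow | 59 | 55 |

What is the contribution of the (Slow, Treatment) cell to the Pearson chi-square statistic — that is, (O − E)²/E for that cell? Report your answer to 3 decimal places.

Row total (Slow) = 114; column total (Treatment) = 124; N = 244.
Expected count E = 114 × 124 / 244 = 57.9344.
Contribution = (O − E)²/E = (55 − 57.9344)² / 57.9344 = 0.149.

0.149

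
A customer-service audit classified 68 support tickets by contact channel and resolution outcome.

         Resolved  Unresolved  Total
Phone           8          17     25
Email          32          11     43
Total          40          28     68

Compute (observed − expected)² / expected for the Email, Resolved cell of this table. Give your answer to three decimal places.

1.778

Row total (Email) = 43; column total (Resolved) = 40; N = 68.
Expected count E = 43 × 40 / 68 = 25.2941.
Contribution = (O − E)²/E = (32 − 25.2941)² / 25.2941 = 1.778.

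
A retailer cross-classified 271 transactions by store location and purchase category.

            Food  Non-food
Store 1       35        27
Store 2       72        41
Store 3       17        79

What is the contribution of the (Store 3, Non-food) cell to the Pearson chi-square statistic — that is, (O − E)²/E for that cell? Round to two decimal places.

Row total (Store 3) = 96; column total (Non-food) = 147; N = 271.
Expected count E = 96 × 147 / 271 = 52.074.
Contribution = (O − E)²/E = (79 − 52.074)² / 52.074 = 13.92.

13.92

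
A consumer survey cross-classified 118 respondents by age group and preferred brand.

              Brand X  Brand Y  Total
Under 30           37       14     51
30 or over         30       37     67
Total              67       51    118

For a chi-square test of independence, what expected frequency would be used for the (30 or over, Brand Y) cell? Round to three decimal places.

Row total (30 or over) = 67; column total (Brand Y) = 51; grand total N = 118.
Expected count = (row total × column total) / N = 67 × 51 / 118 = 28.958.

28.958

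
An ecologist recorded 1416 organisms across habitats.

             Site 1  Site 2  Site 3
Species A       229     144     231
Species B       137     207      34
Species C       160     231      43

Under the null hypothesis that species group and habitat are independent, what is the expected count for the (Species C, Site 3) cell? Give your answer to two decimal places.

94.40

Row total (Species C) = 434; column total (Site 3) = 308; grand total N = 1416.
Expected count = (row total × column total) / N = 434 × 308 / 1416 = 94.40.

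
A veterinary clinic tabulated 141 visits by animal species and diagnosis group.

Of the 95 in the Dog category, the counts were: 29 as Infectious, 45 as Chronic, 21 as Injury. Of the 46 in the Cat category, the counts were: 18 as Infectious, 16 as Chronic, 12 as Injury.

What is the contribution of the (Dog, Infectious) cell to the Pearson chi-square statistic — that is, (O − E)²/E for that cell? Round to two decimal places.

0.22

Row total (Dog) = 95; column total (Infectious) = 47; N = 141.
Expected count E = 95 × 47 / 141 = 31.667.
Contribution = (O − E)²/E = (29 − 31.667)² / 31.667 = 0.22.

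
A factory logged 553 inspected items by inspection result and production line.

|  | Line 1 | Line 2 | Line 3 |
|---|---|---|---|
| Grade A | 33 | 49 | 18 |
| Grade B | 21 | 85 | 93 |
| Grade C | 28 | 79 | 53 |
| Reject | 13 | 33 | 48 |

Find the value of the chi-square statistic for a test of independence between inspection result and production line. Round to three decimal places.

43.151

Row totals: 100, 199, 160, 94. Column totals: 95, 246, 212. Grand total N = 553.
Expected counts (row total × column total / N):
  Grade A, Line 1: 100×95/553 = 17.17902
  Grade A, Line 2: 100×246/553 = 44.48463
  Grade A, Line 3: 100×212/553 = 38.33635
  Grade B, Line 1: 199×95/553 = 34.18626
  Grade B, Line 2: 199×246/553 = 88.52441
  Grade B, Line 3: 199×212/553 = 76.28933
  Grade C, Line 1: 160×95/553 = 27.48644
  Grade C, Line 2: 160×246/553 = 71.17541
  Grade C, Line 3: 160×212/553 = 61.33816
  Reject, Line 1: 94×95/553 = 16.14828
  Reject, Line 2: 94×246/553 = 41.81555
  Reject, Line 3: 94×212/553 = 36.03617
Contributions (O − E)²/E:
  (33 − 17.17902)²/17.17902 = 14.5703
  (49 − 44.48463)²/44.48463 = 0.4583
  (18 − 38.33635)²/38.33635 = 10.7879
  (21 − 34.18626)²/34.18626 = 5.0862
  (85 − 88.52441)²/88.52441 = 0.1403
  (93 − 76.28933)²/76.28933 = 3.6604
  (28 − 27.48644)²/27.48644 = 0.0096
  (79 − 71.17541)²/71.17541 = 0.8602
  (53 − 61.33816)²/61.33816 = 1.1335
  (13 − 16.14828)²/16.14828 = 0.6138
  (33 − 41.81555)²/41.81555 = 1.8585
  (48 − 36.03617)²/36.03617 = 3.9719
χ² = 14.5703 + 0.4583 + 10.7879 + 5.0862 + 0.1403 + 3.6604 + 0.0096 + 0.8602 + 1.1335 + 0.6138 + 1.8585 + 3.9719 = 43.151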